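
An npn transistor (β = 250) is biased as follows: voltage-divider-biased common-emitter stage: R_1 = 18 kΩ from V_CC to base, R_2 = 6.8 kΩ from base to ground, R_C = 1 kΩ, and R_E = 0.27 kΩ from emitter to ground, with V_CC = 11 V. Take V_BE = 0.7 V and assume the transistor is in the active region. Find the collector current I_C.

Thevenize the base divider: V_Th = V_CC·R_2/(R_1+R_2) = 11×6.8/24.8 = 3.02 V, R_Th = R_1‖R_2 = 4.94 kΩ.
Base-emitter loop: V_Th = I_B·R_Th + V_BE + (β+1)I_B·R_E, so I_B = (3.02 − 0.7) / (4.94 + 251×0.27) = 0.0319 mA.
I_C = β·I_B = 250×0.0319 = 7.96 mA, and I_E = (β+1)I_B = 8 mA.
V_CE = V_CC − I_C·R_C − I_E·R_E = 11 − 7.96×1 − 8×0.27 = 0.877 V.
V_CE = 0.877 V > 0.2 V confirms active-region operation.

I_C ≈ 8 mA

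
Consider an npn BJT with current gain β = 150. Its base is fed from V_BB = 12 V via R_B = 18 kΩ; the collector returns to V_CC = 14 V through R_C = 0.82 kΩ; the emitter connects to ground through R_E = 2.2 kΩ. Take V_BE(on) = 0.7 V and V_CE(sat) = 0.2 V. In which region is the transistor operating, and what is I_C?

Assume active: I_B = (12 − 0.7)/(18 + 151×2.2) = 0.0323 mA, I_C = β·I_B = 4.84 mA.
Then V_CE = 14 − 4.84×0.82 − 4.87×2.2 = -0.688 V < 0.2 V — the active assumption fails.
Re-solve with V_CE = 0.2 V. KCL at the emitter: V_E/R_E = (V_BB−0.7−V_E)/R_B + (V_CC−0.2−V_E)/R_C, giving V_E = 10.1 V.
I_C = (V_CC − 0.2 − V_E)/R_C = (13.8 − 10.1)/0.82 = 4.52 mA.
Check: I_B = (11.3 − 10.1)/18 = 0.0671 mA, and β·I_B = 10.1 mA > I_C, confirming saturation.

saturation; I_C ≈ 4.5 mA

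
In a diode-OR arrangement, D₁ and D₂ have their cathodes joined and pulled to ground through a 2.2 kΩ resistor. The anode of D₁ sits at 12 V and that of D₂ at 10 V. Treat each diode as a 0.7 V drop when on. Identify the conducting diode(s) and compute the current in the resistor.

Only D₁ conducts; I_R ≈ 5.1 mA

Assume both conduct. Then node N would need to be at both 12−0.7 = 11.3 V and 10−0.7 = 9.3 V, which is impossible.
Assume only D₁ conducts: V_N = 12 − 0.7 = 11.3 V, so I_R = 11.3/2.2 = 5.14 mA.
Check D₂: its anode-to-cathode voltage is 10 − 11.3 = -1.3 V < 0.7 V, so it is off. The assumption is consistent.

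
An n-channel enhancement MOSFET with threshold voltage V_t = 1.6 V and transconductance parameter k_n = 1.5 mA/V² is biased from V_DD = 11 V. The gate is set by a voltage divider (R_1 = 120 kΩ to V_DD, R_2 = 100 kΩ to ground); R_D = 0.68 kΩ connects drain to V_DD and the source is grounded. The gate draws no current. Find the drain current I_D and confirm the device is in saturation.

V_G = V_DD·R_2/(R_1+R_2) = 11×100/220 = 5 V. With the source grounded, V_GS = V_G = 5 V.
Assume saturation: I_D = (k_n/2)(V_GS − V_t)² = (1.5/2)×(5 − 1.6)² = 0.75×3.4² = 8.67 mA.
V_DS = V_DD − I_D·R_D = 11 − 8.67×0.68 = 5.1 V.
Saturation requires V_DS ≥ V_GS − V_t = 3.4 V; 5.1 ≥ 3.4 ✓.

I_D ≈ 8.7 mA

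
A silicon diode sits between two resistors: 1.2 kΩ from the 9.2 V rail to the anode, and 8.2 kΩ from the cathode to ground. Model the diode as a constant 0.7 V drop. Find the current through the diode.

I ≈ 0.9 mA

The two resistors are in series with the diode, so KVL gives 9.2 = I·1.2 + 0.7 + I·8.2.
I = (9.2 − 0.7) / (1.2 + 8.2) kΩ = 8.5 / 9.4 = 0.904 mA.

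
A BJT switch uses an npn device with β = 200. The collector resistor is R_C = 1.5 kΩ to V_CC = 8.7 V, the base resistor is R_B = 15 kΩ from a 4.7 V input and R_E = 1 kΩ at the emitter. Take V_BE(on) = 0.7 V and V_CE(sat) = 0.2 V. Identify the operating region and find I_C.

Assume active: I_B = (4.7 − 0.7)/(15 + 201×1) = 0.0185 mA, I_C = β·I_B = 3.7 mA.
Then V_CE = 8.7 − 3.7×1.5 − 3.72×1 = -0.578 V < 0.2 V — the active assumption fails.
Re-solve with V_CE = 0.2 V. KCL at the emitter: V_E/R_E = (V_BB−0.7−V_E)/R_B + (V_CC−0.2−V_E)/R_C, giving V_E = 3.42 V.
I_C = (V_CC − 0.2 − V_E)/R_C = (8.5 − 3.42)/1.5 = 3.38 mA.
Check: I_B = (4 − 3.42)/15 = 0.0385 mA, and β·I_B = 7.69 mA > I_C, confirming saturation.

saturation; I_C ≈ 3.4 mA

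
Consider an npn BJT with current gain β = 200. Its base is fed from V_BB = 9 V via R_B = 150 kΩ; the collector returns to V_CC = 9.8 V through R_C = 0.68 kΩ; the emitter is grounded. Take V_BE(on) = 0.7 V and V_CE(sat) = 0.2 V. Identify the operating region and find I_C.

Assume active. Base-emitter loop: I_B = (V_BB − V_BE)/R_B = (9 − 0.7)/150 = 0.0553 mA.
I_C = β·I_B = 200×0.0553 = 11.1 mA.
V_CE = V_CC − I_C·R_C = 9.8 − 11.1×0.68 = 2.27 V > V_CE(sat), so the active-region assumption holds.

active; I_C ≈ 11 mA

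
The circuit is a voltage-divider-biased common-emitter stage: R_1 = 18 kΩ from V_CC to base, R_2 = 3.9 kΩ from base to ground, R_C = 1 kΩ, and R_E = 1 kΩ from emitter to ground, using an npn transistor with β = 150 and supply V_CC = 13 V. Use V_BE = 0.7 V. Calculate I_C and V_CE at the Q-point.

I_C ≈ 1.6 mA, V_CE ≈ 9.8 V

Thevenize the base divider: V_Th = V_CC·R_2/(R_1+R_2) = 13×3.9/21.9 = 2.32 V, R_Th = R_1‖R_2 = 3.21 kΩ.
Base-emitter loop: V_Th = I_B·R_Th + V_BE + (β+1)I_B·R_E, so I_B = (2.32 − 0.7) / (3.21 + 151×1) = 0.0105 mA.
I_C = β·I_B = 150×0.0105 = 1.57 mA, and I_E = (β+1)I_B = 1.58 mA.
V_CE = V_CC − I_C·R_C − I_E·R_E = 13 − 1.57×1 − 1.58×1 = 9.85 V.
V_CE = 9.85 V > 0.2 V confirms active-region operation.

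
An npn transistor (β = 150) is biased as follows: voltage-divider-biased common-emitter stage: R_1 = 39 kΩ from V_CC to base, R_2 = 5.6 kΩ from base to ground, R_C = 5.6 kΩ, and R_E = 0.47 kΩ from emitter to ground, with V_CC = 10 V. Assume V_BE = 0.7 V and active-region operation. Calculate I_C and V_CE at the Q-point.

Thevenize the base divider: V_Th = V_CC·R_2/(R_1+R_2) = 10×5.6/44.6 = 1.26 V, R_Th = R_1‖R_2 = 4.9 kΩ.
Base-emitter loop: V_Th = I_B·R_Th + V_BE + (β+1)I_B·R_E, so I_B = (1.26 − 0.7) / (4.9 + 151×0.47) = 0.00732 mA.
I_C = β·I_B = 150×0.00732 = 1.1 mA, and I_E = (β+1)I_B = 1.11 mA.
V_CE = V_CC − I_C·R_C − I_E·R_E = 10 − 1.1×5.6 − 1.11×0.47 = 3.33 V.
V_CE = 3.33 V > 0.2 V confirms active-region operation.

I_C ≈ 1.1 mA, V_CE ≈ 3.3 V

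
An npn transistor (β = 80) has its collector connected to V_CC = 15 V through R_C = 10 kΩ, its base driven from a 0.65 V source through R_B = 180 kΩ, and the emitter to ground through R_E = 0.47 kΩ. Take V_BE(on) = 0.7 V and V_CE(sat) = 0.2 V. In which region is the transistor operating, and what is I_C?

V_BB = 0.65 V ≤ V_BE(on) = 0.7 V, so the base-emitter junction is not forward biased.
The transistor is in cutoff: I_B = I_C = 0.

cutoff; I_C ≈ 0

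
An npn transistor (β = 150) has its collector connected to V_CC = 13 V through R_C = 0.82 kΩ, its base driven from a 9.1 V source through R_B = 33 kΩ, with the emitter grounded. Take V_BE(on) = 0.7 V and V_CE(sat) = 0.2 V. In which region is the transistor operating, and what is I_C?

Assume active: I_B = (9.1 − 0.7)/33 = 0.255 mA, giving I_C = β·I_B = 38.2 mA.
But then V_CE = 13 − 38.2×0.82 = -18.3 V < V_CE(sat) = 0.2 V — impossible in the active region.
So the transistor is saturated. With V_CE = 0.2 V, I_C = (V_CC − 0.2)/R_C = 12.8/0.82 = 15.6 mA.
Check: β·I_B = 38.2 mA > I_C = 15.6 mA, confirming saturation.

saturation; I_C ≈ 16 mA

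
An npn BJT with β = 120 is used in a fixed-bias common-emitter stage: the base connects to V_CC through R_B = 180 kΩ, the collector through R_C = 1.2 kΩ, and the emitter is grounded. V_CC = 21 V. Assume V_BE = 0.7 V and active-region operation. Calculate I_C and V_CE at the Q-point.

I_C ≈ 14 mA, V_CE ≈ 4.8 V

Base loop: V_CC = I_B·R_B + V_BE, so I_B = (21 − 0.7)/180 kΩ = 0.113 mA.
In the active region I_C = β·I_B = 120 × 0.113 = 13.5 mA.
Collector loop: V_CE = V_CC − I_C·R_C = 21 − 13.5×1.2 = 4.76 V.
Since V_CE = 4.76 V > V_CE(sat) ≈ 0.2 V, the transistor is in the active region as assumed.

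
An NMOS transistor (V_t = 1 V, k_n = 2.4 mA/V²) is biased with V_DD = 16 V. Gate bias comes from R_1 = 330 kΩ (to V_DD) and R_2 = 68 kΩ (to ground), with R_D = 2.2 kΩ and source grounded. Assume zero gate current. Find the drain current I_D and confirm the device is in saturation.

V_G = V_DD·R_2/(R_1+R_2) = 16×68/398 = 2.73 V. With the source grounded, V_GS = V_G = 2.73 V.
Assume saturation: I_D = (k_n/2)(V_GS − V_t)² = (2.4/2)×(2.73 − 1)² = 1.2×1.73² = 3.61 mA.
V_DS = V_DD − I_D·R_D = 16 − 3.61×2.2 = 8.07 V.
Saturation requires V_DS ≥ V_GS − V_t = 1.73 V; 8.07 ≥ 1.73 ✓.

I_D ≈ 3.6 mA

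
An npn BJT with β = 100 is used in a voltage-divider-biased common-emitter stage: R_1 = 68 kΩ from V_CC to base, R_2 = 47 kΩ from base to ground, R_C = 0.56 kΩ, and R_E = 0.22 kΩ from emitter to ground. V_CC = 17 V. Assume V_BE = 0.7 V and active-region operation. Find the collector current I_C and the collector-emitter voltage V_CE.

Thevenize the base divider: V_Th = V_CC·R_2/(R_1+R_2) = 17×47/115 = 6.95 V, R_Th = R_1‖R_2 = 27.8 kΩ.
Base-emitter loop: V_Th = I_B·R_Th + V_BE + (β+1)I_B·R_E, so I_B = (6.95 − 0.7) / (27.8 + 101×0.22) = 0.125 mA.
I_C = β·I_B = 100×0.125 = 12.5 mA, and I_E = (β+1)I_B = 12.6 mA.
V_CE = V_CC − I_C·R_C − I_E·R_E = 17 − 12.5×0.56 − 12.6×0.22 = 7.23 V.
V_CE = 7.23 V > 0.2 V confirms active-region operation.

I_C ≈ 12 mA, V_CE ≈ 7.2 V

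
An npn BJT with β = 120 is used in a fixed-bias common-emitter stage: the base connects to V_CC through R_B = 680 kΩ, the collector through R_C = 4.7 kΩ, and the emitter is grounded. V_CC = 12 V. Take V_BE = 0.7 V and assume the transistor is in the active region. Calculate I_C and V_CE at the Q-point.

Base loop: V_CC = I_B·R_B + V_BE, so I_B = (12 − 0.7)/680 kΩ = 0.0166 mA.
In the active region I_C = β·I_B = 120 × 0.0166 = 1.99 mA.
Collector loop: V_CE = V_CC − I_C·R_C = 12 − 1.99×4.7 = 2.63 V.
Since V_CE = 2.63 V > V_CE(sat) ≈ 0.2 V, the transistor is in the active region as assumed.

I_C ≈ 2 mA, V_CE ≈ 2.6 V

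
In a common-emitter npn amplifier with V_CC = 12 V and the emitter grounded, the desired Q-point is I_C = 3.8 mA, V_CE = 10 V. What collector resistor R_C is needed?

Collector loop: V_CC = I_C·R_C + V_CE.
R_C = (V_CC − V_CE)/I_C = (12 − 10)/3.8 = 0.526 kΩ.

R_C ≈ 0.53 kΩ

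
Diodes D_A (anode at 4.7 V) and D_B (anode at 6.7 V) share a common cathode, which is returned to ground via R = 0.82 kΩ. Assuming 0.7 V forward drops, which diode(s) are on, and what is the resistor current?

Assume both conduct. Then node N would need to be at both 4.7−0.7 = 4 V and 6.7−0.7 = 6 V, which is impossible.
Assume only D_B conducts: V_N = 6.7 − 0.7 = 6 V, so I_R = 6/0.82 = 7.32 mA.
Check D_A: its anode-to-cathode voltage is 4.7 − 6 = -1.3 V < 0.7 V, so it is off. The assumption is consistent.

Only D_B conducts; I_R ≈ 7.3 mA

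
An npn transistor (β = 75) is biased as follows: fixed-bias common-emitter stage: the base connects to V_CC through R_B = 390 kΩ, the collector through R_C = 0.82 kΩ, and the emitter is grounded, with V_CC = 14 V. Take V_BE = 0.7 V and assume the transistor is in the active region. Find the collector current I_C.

Base loop: V_CC = I_B·R_B + V_BE, so I_B = (14 − 0.7)/390 kΩ = 0.0341 mA.
In the active region I_C = β·I_B = 75 × 0.0341 = 2.56 mA.
Collector loop: V_CE = V_CC − I_C·R_C = 14 − 2.56×0.82 = 11.9 V.
Since V_CE = 11.9 V > V_CE(sat) ≈ 0.2 V, the transistor is in the active region as assumed.

I_C ≈ 2.6 mA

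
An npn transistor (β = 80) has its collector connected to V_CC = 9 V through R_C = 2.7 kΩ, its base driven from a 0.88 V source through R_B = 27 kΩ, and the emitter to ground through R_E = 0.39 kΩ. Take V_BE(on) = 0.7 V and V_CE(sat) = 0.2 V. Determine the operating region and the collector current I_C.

active; I_C ≈ 0.25 mA

Assume active. Base-emitter loop: I_B = (V_BB − V_BE)/(R_B + (β+1)R_E) = (0.88 − 0.7)/(27 + 81×0.39) = 0.00307 mA.
I_C = β·I_B = 80×0.00307 = 0.246 mA.
V_CE = V_CC − I_C·R_C − I_E·R_E = 9 − 0.246×2.7 − 0.249×0.39 = 8.24 V > V_CE(sat), so the active-region assumption holds.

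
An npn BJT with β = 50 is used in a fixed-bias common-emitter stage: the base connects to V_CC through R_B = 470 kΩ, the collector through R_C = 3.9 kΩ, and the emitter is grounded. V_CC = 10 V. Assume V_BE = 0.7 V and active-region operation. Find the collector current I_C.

Base loop: V_CC = I_B·R_B + V_BE, so I_B = (10 − 0.7)/470 kΩ = 0.0198 mA.
In the active region I_C = β·I_B = 50 × 0.0198 = 0.989 mA.
Collector loop: V_CE = V_CC − I_C·R_C = 10 − 0.989×3.9 = 6.14 V.
Since V_CE = 6.14 V > V_CE(sat) ≈ 0.2 V, the transistor is in the active region as assumed.

I_C ≈ 0.99 mA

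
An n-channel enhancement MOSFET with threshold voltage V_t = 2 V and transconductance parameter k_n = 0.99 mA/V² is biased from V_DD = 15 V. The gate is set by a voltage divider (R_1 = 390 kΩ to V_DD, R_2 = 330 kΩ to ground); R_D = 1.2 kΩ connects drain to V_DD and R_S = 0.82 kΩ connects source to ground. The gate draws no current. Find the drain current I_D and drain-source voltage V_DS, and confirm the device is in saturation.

V_G = V_DD·R_2/(R_1+R_2) = 15×330/720 = 6.88 V.
Assume saturation: I_D = (k_n/2)(V_GS − V_t)² with V_GS = V_G − I_D·R_S = 6.88 − 0.82·I_D.
Substituting gives 0.333·I_D² − 4.96·I_D + 11.8 = 0, with roots I_D = 2.96 or 11.9 mA.
The root I_D = 11.9 mA gives V_GS = -2.91 V ≤ V_t, so take I_D = 2.96 mA.
Then V_GS = 4.45 V and V_DS = V_DD − I_D(R_D+R_S) = 15 − 2.96×2.02 = 9.02 V.
Saturation requires V_DS ≥ V_GS − V_t = 2.45 V; 9.02 ≥ 2.45 ✓.

I_D ≈ 3 mA, V_DS ≈ 9 V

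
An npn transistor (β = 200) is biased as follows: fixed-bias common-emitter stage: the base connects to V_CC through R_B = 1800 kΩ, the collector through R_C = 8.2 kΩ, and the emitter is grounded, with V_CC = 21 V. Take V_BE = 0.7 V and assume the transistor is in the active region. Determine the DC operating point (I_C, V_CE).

I_C ≈ 2.3 mA, V_CE ≈ 2.5 V

Base loop: V_CC = I_B·R_B + V_BE, so I_B = (21 − 0.7)/1800 kΩ = 0.0113 mA.
In the active region I_C = β·I_B = 200 × 0.0113 = 2.26 mA.
Collector loop: V_CE = V_CC − I_C·R_C = 21 − 2.26×8.2 = 2.5 V.
Since V_CE = 2.5 V > V_CE(sat) ≈ 0.2 V, the transistor is in the active region as assumed.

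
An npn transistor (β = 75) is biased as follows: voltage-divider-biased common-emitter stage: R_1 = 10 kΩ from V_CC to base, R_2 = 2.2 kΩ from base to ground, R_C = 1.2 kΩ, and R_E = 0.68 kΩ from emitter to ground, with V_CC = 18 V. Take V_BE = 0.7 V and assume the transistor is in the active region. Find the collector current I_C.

Thevenize the base divider: V_Th = V_CC·R_2/(R_1+R_2) = 18×2.2/12.2 = 3.25 V, R_Th = R_1‖R_2 = 1.8 kΩ.
Base-emitter loop: V_Th = I_B·R_Th + V_BE + (β+1)I_B·R_E, so I_B = (3.25 − 0.7) / (1.8 + 76×0.68) = 0.0476 mA.
I_C = β·I_B = 75×0.0476 = 3.57 mA, and I_E = (β+1)I_B = 3.62 mA.
V_CE = V_CC − I_C·R_C − I_E·R_E = 18 − 3.57×1.2 − 3.62×0.68 = 11.3 V.
V_CE = 11.3 V > 0.2 V confirms active-region operation.

I_C ≈ 3.6 mA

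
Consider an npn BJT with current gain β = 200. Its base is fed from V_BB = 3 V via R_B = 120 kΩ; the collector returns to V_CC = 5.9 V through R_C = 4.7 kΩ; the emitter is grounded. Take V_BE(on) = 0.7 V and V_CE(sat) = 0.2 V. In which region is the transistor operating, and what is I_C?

saturation; I_C ≈ 1.2 mA

Assume active: I_B = (3 − 0.7)/120 = 0.0192 mA, giving I_C = β·I_B = 3.83 mA.
But then V_CE = 5.9 − 3.83×4.7 = -12.1 V < V_CE(sat) = 0.2 V — impossible in the active region.
So the transistor is saturated. With V_CE = 0.2 V, I_C = (V_CC − 0.2)/R_C = 5.7/4.7 = 1.21 mA.
Check: β·I_B = 3.83 mA > I_C = 1.21 mA, confirming saturation.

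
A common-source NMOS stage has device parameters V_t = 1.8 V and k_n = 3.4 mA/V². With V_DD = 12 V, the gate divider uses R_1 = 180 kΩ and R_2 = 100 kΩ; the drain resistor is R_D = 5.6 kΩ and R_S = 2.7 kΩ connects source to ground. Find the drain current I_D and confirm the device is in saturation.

I_D ≈ 0.69 mA

V_G = V_DD·R_2/(R_1+R_2) = 12×100/280 = 4.29 V.
Assume saturation: I_D = (k_n/2)(V_GS − V_t)² with V_GS = V_G − I_D·R_S = 4.29 − 2.7·I_D.
Substituting gives 12.4·I_D² − 23.8·I_D + 10.5 = 0, with roots I_D = 0.685 or 1.24 mA.
The root I_D = 1.24 mA gives V_GS = 0.947 V ≤ V_t, so take I_D = 0.685 mA.
Then V_GS = 2.43 V and V_DS = V_DD − I_D(R_D+R_S) = 12 − 0.685×8.3 = 6.31 V.
Saturation requires V_DS ≥ V_GS − V_t = 0.635 V; 6.31 ≥ 0.635 ✓.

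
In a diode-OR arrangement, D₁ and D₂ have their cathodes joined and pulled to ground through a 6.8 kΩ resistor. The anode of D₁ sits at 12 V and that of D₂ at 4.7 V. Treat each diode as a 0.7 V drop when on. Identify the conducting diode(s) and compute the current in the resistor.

Only D₁ conducts; I_R ≈ 1.7 mA

Assume both conduct. Then node N would need to be at both 12−0.7 = 11.3 V and 4.7−0.7 = 4 V, which is impossible.
Assume only D₁ conducts: V_N = 12 − 0.7 = 11.3 V, so I_R = 11.3/6.8 = 1.66 mA.
Check D₂: its anode-to-cathode voltage is 4.7 − 11.3 = -6.6 V < 0.7 V, so it is off. The assumption is consistent.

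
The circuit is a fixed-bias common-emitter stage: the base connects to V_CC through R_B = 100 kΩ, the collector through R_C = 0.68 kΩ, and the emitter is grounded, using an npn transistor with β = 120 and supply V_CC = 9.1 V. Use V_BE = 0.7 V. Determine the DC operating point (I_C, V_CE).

Base loop: V_CC = I_B·R_B + V_BE, so I_B = (9.1 − 0.7)/100 kΩ = 0.084 mA.
In the active region I_C = β·I_B = 120 × 0.084 = 10.1 mA.
Collector loop: V_CE = V_CC − I_C·R_C = 9.1 − 10.1×0.68 = 2.25 V.
Since V_CE = 2.25 V > V_CE(sat) ≈ 0.2 V, the transistor is in the active region as assumed.

I_C ≈ 10 mA, V_CE ≈ 2.2 V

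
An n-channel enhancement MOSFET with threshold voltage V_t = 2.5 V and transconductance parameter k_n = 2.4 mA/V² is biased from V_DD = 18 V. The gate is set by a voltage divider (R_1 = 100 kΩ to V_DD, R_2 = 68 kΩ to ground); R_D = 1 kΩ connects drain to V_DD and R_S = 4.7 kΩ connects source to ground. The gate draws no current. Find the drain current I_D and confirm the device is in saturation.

V_G = V_DD·R_2/(R_1+R_2) = 18×68/168 = 7.29 V.
Assume saturation: I_D = (k_n/2)(V_GS − V_t)² with V_GS = V_G − I_D·R_S = 7.29 − 4.7·I_D.
Substituting gives 26.5·I_D² − 55·I_D + 27.5 = 0, with roots I_D = 0.84 or 1.23 mA.
The root I_D = 1.23 mA gives V_GS = 1.49 V ≤ V_t, so take I_D = 0.84 mA.
Then V_GS = 3.34 V and V_DS = V_DD − I_D(R_D+R_S) = 18 − 0.84×5.7 = 13.2 V.
Saturation requires V_DS ≥ V_GS − V_t = 0.837 V; 13.2 ≥ 0.837 ✓.

I_D ≈ 0.84 mA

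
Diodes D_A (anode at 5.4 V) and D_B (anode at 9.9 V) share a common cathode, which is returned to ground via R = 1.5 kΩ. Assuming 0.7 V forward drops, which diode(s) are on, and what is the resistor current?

Only D_B conducts; I_R ≈ 6.1 mA

Assume both conduct. Then node N would need to be at both 5.4−0.7 = 4.7 V and 9.9−0.7 = 9.2 V, which is impossible.
Assume only D_B conducts: V_N = 9.9 − 0.7 = 9.2 V, so I_R = 9.2/1.5 = 6.13 mA.
Check D_A: its anode-to-cathode voltage is 5.4 − 9.2 = -3.8 V < 0.7 V, so it is off. The assumption is consistent.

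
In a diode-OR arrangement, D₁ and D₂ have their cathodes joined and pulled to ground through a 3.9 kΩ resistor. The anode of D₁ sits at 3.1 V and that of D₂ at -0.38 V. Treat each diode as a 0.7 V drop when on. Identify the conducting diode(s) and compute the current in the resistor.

Assume both conduct. Then node N would need to be at both 3.1−0.7 = 2.4 V and -0.38−0.7 = -1.08 V, which is impossible.
Assume only D₁ conducts: V_N = 3.1 − 0.7 = 2.4 V, so I_R = 2.4/3.9 = 0.615 mA.
Check D₂: its anode-to-cathode voltage is -0.38 − 2.4 = -2.78 V < 0.7 V, so it is off. The assumption is consistent.

Only D₁ conducts; I_R ≈ 0.62 mA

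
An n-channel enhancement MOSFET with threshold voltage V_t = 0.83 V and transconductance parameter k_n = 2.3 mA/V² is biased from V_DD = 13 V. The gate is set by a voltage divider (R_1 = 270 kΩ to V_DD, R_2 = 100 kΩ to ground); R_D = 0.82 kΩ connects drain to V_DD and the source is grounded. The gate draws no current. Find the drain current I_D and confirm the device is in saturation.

I_D ≈ 8.3 mA

V_G = V_DD·R_2/(R_1+R_2) = 13×100/370 = 3.51 V. With the source grounded, V_GS = V_G = 3.51 V.
Assume saturation: I_D = (k_n/2)(V_GS − V_t)² = (2.3/2)×(3.51 − 0.83)² = 1.15×2.68² = 8.28 mA.
V_DS = V_DD − I_D·R_D = 13 − 8.28×0.82 = 6.21 V.
Saturation requires V_DS ≥ V_GS − V_t = 2.68 V; 6.21 ≥ 2.68 ✓.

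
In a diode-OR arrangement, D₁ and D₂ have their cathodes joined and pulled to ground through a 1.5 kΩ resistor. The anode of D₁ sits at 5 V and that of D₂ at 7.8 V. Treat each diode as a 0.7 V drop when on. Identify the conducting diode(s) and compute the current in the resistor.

Only D₂ conducts; I_R ≈ 4.7 mA

Assume both conduct. Then node N would need to be at both 5−0.7 = 4.3 V and 7.8−0.7 = 7.1 V, which is impossible.
Assume only D₂ conducts: V_N = 7.8 − 0.7 = 7.1 V, so I_R = 7.1/1.5 = 4.73 mA.
Check D₁: its anode-to-cathode voltage is 5 − 7.1 = -2.1 V < 0.7 V, so it is off. The assumption is consistent.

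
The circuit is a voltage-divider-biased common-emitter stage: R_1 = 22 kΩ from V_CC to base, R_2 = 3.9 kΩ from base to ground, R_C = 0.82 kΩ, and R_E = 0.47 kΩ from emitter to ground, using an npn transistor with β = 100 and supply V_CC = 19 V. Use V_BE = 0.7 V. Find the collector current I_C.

I_C ≈ 4.3 mA

Thevenize the base divider: V_Th = V_CC·R_2/(R_1+R_2) = 19×3.9/25.9 = 2.86 V, R_Th = R_1‖R_2 = 3.31 kΩ.
Base-emitter loop: V_Th = I_B·R_Th + V_BE + (β+1)I_B·R_E, so I_B = (2.86 − 0.7) / (3.31 + 101×0.47) = 0.0426 mA.
I_C = β·I_B = 100×0.0426 = 4.26 mA, and I_E = (β+1)I_B = 4.3 mA.
V_CE = V_CC − I_C·R_C − I_E·R_E = 19 − 4.26×0.82 − 4.3×0.47 = 13.5 V.
V_CE = 13.5 V > 0.2 V confirms active-region operation.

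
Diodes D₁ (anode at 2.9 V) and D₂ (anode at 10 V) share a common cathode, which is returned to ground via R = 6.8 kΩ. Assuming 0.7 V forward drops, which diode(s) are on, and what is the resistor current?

Assume both conduct. Then node N would need to be at both 2.9−0.7 = 2.2 V and 10−0.7 = 9.3 V, which is impossible.
Assume only D₂ conducts: V_N = 10 − 0.7 = 9.3 V, so I_R = 9.3/6.8 = 1.37 mA.
Check D₁: its anode-to-cathode voltage is 2.9 − 9.3 = -6.4 V < 0.7 V, so it is off. The assumption is consistent.

Only D₂ conducts; I_R ≈ 1.4 mA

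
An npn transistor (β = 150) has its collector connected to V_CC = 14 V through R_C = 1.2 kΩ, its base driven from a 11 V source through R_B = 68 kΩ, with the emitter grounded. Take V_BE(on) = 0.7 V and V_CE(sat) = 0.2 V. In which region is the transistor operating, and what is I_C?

Assume active: I_B = (11 − 0.7)/68 = 0.151 mA, giving I_C = β·I_B = 22.7 mA.
But then V_CE = 14 − 22.7×1.2 = -13.3 V < V_CE(sat) = 0.2 V — impossible in the active region.
So the transistor is saturated. With V_CE = 0.2 V, I_C = (V_CC − 0.2)/R_C = 13.8/1.2 = 11.5 mA.
Check: β·I_B = 22.7 mA > I_C = 11.5 mA, confirming saturation.

saturation; I_C ≈ 12 mA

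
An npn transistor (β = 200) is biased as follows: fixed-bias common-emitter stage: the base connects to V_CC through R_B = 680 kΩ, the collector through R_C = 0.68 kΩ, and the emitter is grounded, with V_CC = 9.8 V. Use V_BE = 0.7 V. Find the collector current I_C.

Base loop: V_CC = I_B·R_B + V_BE, so I_B = (9.8 − 0.7)/680 kΩ = 0.0134 mA.
In the active region I_C = β·I_B = 200 × 0.0134 = 2.68 mA.
Collector loop: V_CE = V_CC − I_C·R_C = 9.8 − 2.68×0.68 = 7.98 V.
Since V_CE = 7.98 V > V_CE(sat) ≈ 0.2 V, the transistor is in the active region as assumed.

I_C ≈ 2.7 mA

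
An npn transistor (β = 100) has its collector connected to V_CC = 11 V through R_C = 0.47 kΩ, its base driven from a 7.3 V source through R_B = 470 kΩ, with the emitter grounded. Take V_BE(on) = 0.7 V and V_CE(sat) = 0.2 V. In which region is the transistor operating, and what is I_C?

active; I_C ≈ 1.4 mA

Assume active. Base-emitter loop: I_B = (V_BB − V_BE)/R_B = (7.3 − 0.7)/470 = 0.014 mA.
I_C = β·I_B = 100×0.014 = 1.4 mA.
V_CE = V_CC − I_C·R_C = 11 − 1.4×0.47 = 10.3 V > V_CE(sat), so the active-region assumption holds.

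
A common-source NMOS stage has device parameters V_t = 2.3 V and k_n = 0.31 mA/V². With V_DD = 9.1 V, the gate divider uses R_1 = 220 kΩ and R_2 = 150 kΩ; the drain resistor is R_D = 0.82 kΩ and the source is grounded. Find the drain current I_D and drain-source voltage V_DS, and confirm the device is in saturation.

I_D ≈ 0.3 mA, V_DS ≈ 8.9 V

V_G = V_DD·R_2/(R_1+R_2) = 9.1×150/370 = 3.69 V. With the source grounded, V_GS = V_G = 3.69 V.
Assume saturation: I_D = (k_n/2)(V_GS − V_t)² = (0.31/2)×(3.69 − 2.3)² = 0.155×1.39² = 0.299 mA.
V_DS = V_DD − I_D·R_D = 9.1 − 0.299×0.82 = 8.85 V.
Saturation requires V_DS ≥ V_GS − V_t = 1.39 V; 8.85 ≥ 1.39 ✓.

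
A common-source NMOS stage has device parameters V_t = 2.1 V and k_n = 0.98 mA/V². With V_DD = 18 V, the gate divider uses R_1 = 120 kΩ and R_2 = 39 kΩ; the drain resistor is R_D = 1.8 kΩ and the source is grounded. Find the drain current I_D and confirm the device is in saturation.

V_G = V_DD·R_2/(R_1+R_2) = 18×39/159 = 4.42 V. With the source grounded, V_GS = V_G = 4.42 V.
Assume saturation: I_D = (k_n/2)(V_GS − V_t)² = (0.98/2)×(4.42 − 2.1)² = 0.49×2.32² = 2.63 mA.
V_DS = V_DD − I_D·R_D = 18 − 2.63×1.8 = 13.3 V.
Saturation requires V_DS ≥ V_GS − V_t = 2.32 V; 13.3 ≥ 2.32 ✓.

I_D ≈ 2.6 mA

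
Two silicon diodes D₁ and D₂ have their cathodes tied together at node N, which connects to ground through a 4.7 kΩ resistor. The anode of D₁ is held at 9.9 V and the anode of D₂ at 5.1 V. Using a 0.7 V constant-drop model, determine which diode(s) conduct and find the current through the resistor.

Only D₁ conducts; I_R ≈ 2 mA

Assume both conduct. Then node N would need to be at both 9.9−0.7 = 9.2 V and 5.1−0.7 = 4.4 V, which is impossible.
Assume only D₁ conducts: V_N = 9.9 − 0.7 = 9.2 V, so I_R = 9.2/4.7 = 1.96 mA.
Check D₂: its anode-to-cathode voltage is 5.1 − 9.2 = -4.1 V < 0.7 V, so it is off. The assumption is consistent.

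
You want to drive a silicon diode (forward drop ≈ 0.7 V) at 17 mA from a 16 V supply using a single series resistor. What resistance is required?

R ≈ 0.9 kΩ

The resistor drops V_S − V_D = 16 − 0.7 = 15.3 V at 17 mA.
R = 15.3 V / 17 mA = 0.9 kΩ.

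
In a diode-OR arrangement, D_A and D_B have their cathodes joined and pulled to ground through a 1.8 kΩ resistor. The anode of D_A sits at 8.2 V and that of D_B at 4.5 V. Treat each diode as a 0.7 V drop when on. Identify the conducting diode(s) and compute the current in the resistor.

Only D_A conducts; I_R ≈ 4.2 mA

Assume both conduct. Then node N would need to be at both 8.2−0.7 = 7.5 V and 4.5−0.7 = 3.8 V, which is impossible.
Assume only D_A conducts: V_N = 8.2 − 0.7 = 7.5 V, so I_R = 7.5/1.8 = 4.17 mA.
Check D_B: its anode-to-cathode voltage is 4.5 − 7.5 = -3 V < 0.7 V, so it is off. The assumption is consistent.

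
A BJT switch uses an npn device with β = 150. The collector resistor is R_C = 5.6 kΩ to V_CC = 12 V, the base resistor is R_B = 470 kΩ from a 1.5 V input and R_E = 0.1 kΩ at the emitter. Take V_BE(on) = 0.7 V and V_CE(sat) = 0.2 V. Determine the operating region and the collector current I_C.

active; I_C ≈ 0.25 mA

Assume active. Base-emitter loop: I_B = (V_BB − V_BE)/(R_B + (β+1)R_E) = (1.5 − 0.7)/(470 + 151×0.1) = 0.00165 mA.
I_C = β·I_B = 150×0.00165 = 0.247 mA.
V_CE = V_CC − I_C·R_C − I_E·R_E = 12 − 0.247×5.6 − 0.249×0.1 = 10.6 V > V_CE(sat), so the active-region assumption holds.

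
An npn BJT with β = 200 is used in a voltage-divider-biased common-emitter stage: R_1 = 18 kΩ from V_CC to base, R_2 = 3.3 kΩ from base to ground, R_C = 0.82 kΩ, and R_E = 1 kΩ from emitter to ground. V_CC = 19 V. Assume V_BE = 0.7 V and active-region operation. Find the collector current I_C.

Thevenize the base divider: V_Th = V_CC·R_2/(R_1+R_2) = 19×3.3/21.3 = 2.94 V, R_Th = R_1‖R_2 = 2.79 kΩ.
Base-emitter loop: V_Th = I_B·R_Th + V_BE + (β+1)I_B·R_E, so I_B = (2.94 − 0.7) / (2.79 + 201×1) = 0.011 mA.
I_C = β·I_B = 200×0.011 = 2.2 mA, and I_E = (β+1)I_B = 2.21 mA.
V_CE = V_CC − I_C·R_C − I_E·R_E = 19 − 2.2×0.82 − 2.21×1 = 15 V.
V_CE = 15 V > 0.2 V confirms active-region operation.

I_C ≈ 2.2 mA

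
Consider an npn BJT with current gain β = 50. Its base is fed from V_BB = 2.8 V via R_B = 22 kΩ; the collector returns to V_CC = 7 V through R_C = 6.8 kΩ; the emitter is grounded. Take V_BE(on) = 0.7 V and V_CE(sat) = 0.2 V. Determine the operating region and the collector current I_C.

Assume active: I_B = (2.8 − 0.7)/22 = 0.0955 mA, giving I_C = β·I_B = 4.77 mA.
But then V_CE = 7 − 4.77×6.8 = -25.5 V < V_CE(sat) = 0.2 V — impossible in the active region.
So the transistor is saturated. With V_CE = 0.2 V, I_C = (V_CC − 0.2)/R_C = 6.8/6.8 = 1 mA.
Check: β·I_B = 4.77 mA > I_C = 1 mA, confirming saturation.

saturation; I_C ≈ 1 mA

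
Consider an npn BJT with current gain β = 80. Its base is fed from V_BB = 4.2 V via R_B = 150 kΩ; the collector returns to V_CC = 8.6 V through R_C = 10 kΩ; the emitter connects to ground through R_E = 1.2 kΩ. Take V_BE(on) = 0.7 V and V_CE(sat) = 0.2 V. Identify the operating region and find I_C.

saturation; I_C ≈ 0.75 mA

Assume active: I_B = (4.2 − 0.7)/(150 + 81×1.2) = 0.0142 mA, I_C = β·I_B = 1.13 mA.
Then V_CE = 8.6 − 1.13×10 − 1.15×1.2 = -4.1 V < 0.2 V — the active assumption fails.
Re-solve with V_CE = 0.2 V. KCL at the emitter: V_E/R_E = (V_BB−0.7−V_E)/R_B + (V_CC−0.2−V_E)/R_C, giving V_E = 0.918 V.
I_C = (V_CC − 0.2 − V_E)/R_C = (8.4 − 0.918)/10 = 0.748 mA.
Check: I_B = (3.5 − 0.918)/150 = 0.0172 mA, and β·I_B = 1.38 mA > I_C, confirming saturation.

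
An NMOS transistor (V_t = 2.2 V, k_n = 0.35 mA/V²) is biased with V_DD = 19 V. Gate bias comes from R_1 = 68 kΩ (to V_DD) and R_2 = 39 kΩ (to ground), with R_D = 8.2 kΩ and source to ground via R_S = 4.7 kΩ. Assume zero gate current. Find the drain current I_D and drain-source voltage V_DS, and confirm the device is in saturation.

V_G = V_DD·R_2/(R_1+R_2) = 19×39/107 = 6.93 V.
Assume saturation: I_D = (k_n/2)(V_GS − V_t)² with V_GS = V_G − I_D·R_S = 6.93 − 4.7·I_D.
Substituting gives 3.87·I_D² − 8.77·I_D + 3.91 = 0, with roots I_D = 0.609 or 1.66 mA.
The root I_D = 1.66 mA gives V_GS = -0.881 V ≤ V_t, so take I_D = 0.609 mA.
Then V_GS = 4.06 V and V_DS = V_DD − I_D(R_D+R_S) = 19 − 0.609×12.9 = 11.1 V.
Saturation requires V_DS ≥ V_GS − V_t = 1.86 V; 11.1 ≥ 1.86 ✓.

I_D ≈ 0.61 mA, V_DS ≈ 11 V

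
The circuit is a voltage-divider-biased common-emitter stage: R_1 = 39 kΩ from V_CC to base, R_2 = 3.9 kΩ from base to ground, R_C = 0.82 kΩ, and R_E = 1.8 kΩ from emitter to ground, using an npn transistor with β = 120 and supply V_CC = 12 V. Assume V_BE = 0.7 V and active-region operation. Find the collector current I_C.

Thevenize the base divider: V_Th = V_CC·R_2/(R_1+R_2) = 12×3.9/42.9 = 1.09 V, R_Th = R_1‖R_2 = 3.55 kΩ.
Base-emitter loop: V_Th = I_B·R_Th + V_BE + (β+1)I_B·R_E, so I_B = (1.09 − 0.7) / (3.55 + 121×1.8) = 0.00177 mA.
I_C = β·I_B = 120×0.00177 = 0.212 mA, and I_E = (β+1)I_B = 0.214 mA.
V_CE = V_CC − I_C·R_C − I_E·R_E = 12 − 0.212×0.82 − 0.214×1.8 = 11.4 V.
V_CE = 11.4 V > 0.2 V confirms active-region operation.

I_C ≈ 0.21 mA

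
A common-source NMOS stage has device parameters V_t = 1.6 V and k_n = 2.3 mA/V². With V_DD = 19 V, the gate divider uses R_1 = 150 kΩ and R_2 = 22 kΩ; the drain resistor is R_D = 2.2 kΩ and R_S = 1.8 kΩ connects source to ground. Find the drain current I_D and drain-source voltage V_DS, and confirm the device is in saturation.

V_G = V_DD·R_2/(R_1+R_2) = 19×22/172 = 2.43 V.
Assume saturation: I_D = (k_n/2)(V_GS − V_t)² with V_GS = V_G − I_D·R_S = 2.43 − 1.8·I_D.
Substituting gives 3.73·I_D² − 4.44·I_D + 0.793 = 0, with roots I_D = 0.219 or 0.972 mA.
The root I_D = 0.972 mA gives V_GS = 0.681 V ≤ V_t, so take I_D = 0.219 mA.
Then V_GS = 2.04 V and V_DS = V_DD − I_D(R_D+R_S) = 19 − 0.219×4 = 18.1 V.
Saturation requires V_DS ≥ V_GS − V_t = 0.436 V; 18.1 ≥ 0.436 ✓.

I_D ≈ 0.22 mA, V_DS ≈ 18 V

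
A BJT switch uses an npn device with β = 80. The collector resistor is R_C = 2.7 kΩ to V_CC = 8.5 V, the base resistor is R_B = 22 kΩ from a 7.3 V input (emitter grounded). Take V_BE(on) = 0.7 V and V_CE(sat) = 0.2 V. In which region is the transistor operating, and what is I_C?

Assume active: I_B = (7.3 − 0.7)/22 = 0.3 mA, giving I_C = β·I_B = 24 mA.
But then V_CE = 8.5 − 24×2.7 = -56.3 V < V_CE(sat) = 0.2 V — impossible in the active region.
So the transistor is saturated. With V_CE = 0.2 V, I_C = (V_CC − 0.2)/R_C = 8.3/2.7 = 3.07 mA.
Check: β·I_B = 24 mA > I_C = 3.07 mA, confirming saturation.

saturation; I_C ≈ 3.1 mA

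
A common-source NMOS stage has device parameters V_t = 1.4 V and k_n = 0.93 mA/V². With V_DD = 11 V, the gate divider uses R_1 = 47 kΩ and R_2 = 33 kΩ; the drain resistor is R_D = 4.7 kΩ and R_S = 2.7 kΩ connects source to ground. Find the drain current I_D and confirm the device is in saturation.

V_G = V_DD·R_2/(R_1+R_2) = 11×33/80 = 4.54 V.
Assume saturation: I_D = (k_n/2)(V_GS − V_t)² with V_GS = V_G − I_D·R_S = 4.54 − 2.7·I_D.
Substituting gives 3.39·I_D² − 8.88·I_D + 4.58 = 0, with roots I_D = 0.706 or 1.91 mA.
The root I_D = 1.91 mA gives V_GS = -0.628 V ≤ V_t, so take I_D = 0.706 mA.
Then V_GS = 2.63 V and V_DS = V_DD − I_D(R_D+R_S) = 11 − 0.706×7.4 = 5.78 V.
Saturation requires V_DS ≥ V_GS − V_t = 1.23 V; 5.78 ≥ 1.23 ✓.

I_D ≈ 0.71 mA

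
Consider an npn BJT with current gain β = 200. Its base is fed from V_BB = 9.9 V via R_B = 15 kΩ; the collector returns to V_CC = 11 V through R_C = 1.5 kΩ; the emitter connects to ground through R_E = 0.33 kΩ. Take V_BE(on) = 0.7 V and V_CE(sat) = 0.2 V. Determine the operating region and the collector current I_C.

Assume active: I_B = (9.9 − 0.7)/(15 + 201×0.33) = 0.113 mA, I_C = β·I_B = 22.6 mA.
Then V_CE = 11 − 22.6×1.5 − 22.7×0.33 = -30.4 V < 0.2 V — the active assumption fails.
Re-solve with V_CE = 0.2 V. KCL at the emitter: V_E/R_E = (V_BB−0.7−V_E)/R_B + (V_CC−0.2−V_E)/R_C, giving V_E = 2.08 V.
I_C = (V_CC − 0.2 − V_E)/R_C = (10.8 − 2.08)/1.5 = 5.82 mA.
Check: I_B = (9.2 − 2.08)/15 = 0.475 mA, and β·I_B = 95 mA > I_C, confirming saturation.

saturation; I_C ≈ 5.8 mA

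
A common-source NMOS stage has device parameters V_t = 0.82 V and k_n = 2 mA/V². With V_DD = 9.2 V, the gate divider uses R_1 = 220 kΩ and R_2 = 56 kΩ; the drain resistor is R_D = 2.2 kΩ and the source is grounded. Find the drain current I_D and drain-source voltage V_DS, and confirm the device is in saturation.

I_D ≈ 1.1 mA, V_DS ≈ 6.8 V

V_G = V_DD·R_2/(R_1+R_2) = 9.2×56/276 = 1.87 V. With the source grounded, V_GS = V_G = 1.87 V.
Assume saturation: I_D = (k_n/2)(V_GS − V_t)² = (2/2)×(1.87 − 0.82)² = 1×1.05² = 1.1 mA.
V_DS = V_DD − I_D·R_D = 9.2 − 1.1×2.2 = 6.79 V.
Saturation requires V_DS ≥ V_GS − V_t = 1.05 V; 6.79 ≥ 1.05 ✓.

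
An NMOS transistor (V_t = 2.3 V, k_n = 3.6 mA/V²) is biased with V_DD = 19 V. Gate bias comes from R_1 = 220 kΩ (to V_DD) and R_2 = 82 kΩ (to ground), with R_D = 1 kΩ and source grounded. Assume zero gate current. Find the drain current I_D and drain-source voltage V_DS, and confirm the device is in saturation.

V_G = V_DD·R_2/(R_1+R_2) = 19×82/302 = 5.16 V. With the source grounded, V_GS = V_G = 5.16 V.
Assume saturation: I_D = (k_n/2)(V_GS − V_t)² = (3.6/2)×(5.16 − 2.3)² = 1.8×2.86² = 14.7 mA.
V_DS = V_DD − I_D·R_D = 19 − 14.7×1 = 4.29 V.
Saturation requires V_DS ≥ V_GS − V_t = 2.86 V; 4.29 ≥ 2.86 ✓.

I_D ≈ 15 mA, V_DS ≈ 4.3 V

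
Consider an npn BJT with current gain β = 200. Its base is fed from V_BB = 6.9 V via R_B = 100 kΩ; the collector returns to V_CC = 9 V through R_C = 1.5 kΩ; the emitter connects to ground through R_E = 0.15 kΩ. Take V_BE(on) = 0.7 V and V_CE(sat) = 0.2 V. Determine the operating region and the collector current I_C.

saturation; I_C ≈ 5.3 mA

Assume active: I_B = (6.9 − 0.7)/(100 + 201×0.15) = 0.0476 mA, I_C = β·I_B = 9.53 mA.
Then V_CE = 9 − 9.53×1.5 − 9.58×0.15 = -6.73 V < 0.2 V — the active assumption fails.
Re-solve with V_CE = 0.2 V. KCL at the emitter: V_E/R_E = (V_BB−0.7−V_E)/R_B + (V_CC−0.2−V_E)/R_C, giving V_E = 0.807 V.
I_C = (V_CC − 0.2 − V_E)/R_C = (8.8 − 0.807)/1.5 = 5.33 mA.
Check: I_B = (6.2 − 0.807)/100 = 0.0539 mA, and β·I_B = 10.8 mA > I_C, confirming saturation.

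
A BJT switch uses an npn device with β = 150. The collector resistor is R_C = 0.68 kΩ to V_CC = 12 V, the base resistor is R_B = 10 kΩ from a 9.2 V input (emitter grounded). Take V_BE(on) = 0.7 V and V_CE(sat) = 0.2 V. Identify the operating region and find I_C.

Assume active: I_B = (9.2 − 0.7)/10 = 0.85 mA, giving I_C = β·I_B = 128 mA.
But then V_CE = 12 − 128×0.68 = -74.7 V < V_CE(sat) = 0.2 V — impossible in the active region.
So the transistor is saturated. With V_CE = 0.2 V, I_C = (V_CC − 0.2)/R_C = 11.8/0.68 = 17.4 mA.
Check: β·I_B = 128 mA > I_C = 17.4 mA, confirming saturation.

saturation; I_C ≈ 17 mA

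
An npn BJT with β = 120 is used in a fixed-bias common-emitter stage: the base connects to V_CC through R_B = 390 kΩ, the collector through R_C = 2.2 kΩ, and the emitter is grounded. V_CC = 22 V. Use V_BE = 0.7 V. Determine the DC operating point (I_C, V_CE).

Base loop: V_CC = I_B·R_B + V_BE, so I_B = (22 − 0.7)/390 kΩ = 0.0546 mA.
In the active region I_C = β·I_B = 120 × 0.0546 = 6.55 mA.
Collector loop: V_CE = V_CC − I_C·R_C = 22 − 6.55×2.2 = 7.58 V.
Since V_CE = 7.58 V > V_CE(sat) ≈ 0.2 V, the transistor is in the active region as assumed.

I_C ≈ 6.6 mA, V_CE ≈ 7.6 V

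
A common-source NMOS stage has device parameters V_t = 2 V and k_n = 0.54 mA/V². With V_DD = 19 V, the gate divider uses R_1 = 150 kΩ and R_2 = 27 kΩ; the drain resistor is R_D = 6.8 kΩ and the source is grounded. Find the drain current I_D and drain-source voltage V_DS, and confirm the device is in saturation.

I_D ≈ 0.22 mA, V_DS ≈ 18 V

V_G = V_DD·R_2/(R_1+R_2) = 19×27/177 = 2.9 V. With the source grounded, V_GS = V_G = 2.9 V.
Assume saturation: I_D = (k_n/2)(V_GS − V_t)² = (0.54/2)×(2.9 − 2)² = 0.27×0.898² = 0.218 mA.
V_DS = V_DD − I_D·R_D = 19 − 0.218×6.8 = 17.5 V.
Saturation requires V_DS ≥ V_GS − V_t = 0.898 V; 17.5 ≥ 0.898 ✓.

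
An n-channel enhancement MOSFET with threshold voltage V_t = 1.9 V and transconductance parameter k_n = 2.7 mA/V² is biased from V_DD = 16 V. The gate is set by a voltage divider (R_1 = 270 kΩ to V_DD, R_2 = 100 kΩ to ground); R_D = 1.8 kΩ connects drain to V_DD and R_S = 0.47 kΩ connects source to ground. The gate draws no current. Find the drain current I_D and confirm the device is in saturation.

I_D ≈ 2.4 mA

V_G = V_DD·R_2/(R_1+R_2) = 16×100/370 = 4.32 V.
Assume saturation: I_D = (k_n/2)(V_GS − V_t)² with V_GS = V_G − I_D·R_S = 4.32 − 0.47·I_D.
Substituting gives 0.298·I_D² − 4.08·I_D + 7.93 = 0, with roots I_D = 2.35 or 11.3 mA.
The root I_D = 11.3 mA gives V_GS = -0.996 V ≤ V_t, so take I_D = 2.35 mA.
Then V_GS = 3.22 V and V_DS = V_DD − I_D(R_D+R_S) = 16 − 2.35×2.27 = 10.7 V.
Saturation requires V_DS ≥ V_GS − V_t = 1.32 V; 10.7 ≥ 1.32 ✓.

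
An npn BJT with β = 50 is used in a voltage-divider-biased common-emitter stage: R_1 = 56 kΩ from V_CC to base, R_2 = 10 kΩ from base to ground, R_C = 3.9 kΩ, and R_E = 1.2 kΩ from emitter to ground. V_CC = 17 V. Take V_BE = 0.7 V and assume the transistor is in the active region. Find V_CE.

Thevenize the base divider: V_Th = V_CC·R_2/(R_1+R_2) = 17×10/66 = 2.58 V, R_Th = R_1‖R_2 = 8.48 kΩ.
Base-emitter loop: V_Th = I_B·R_Th + V_BE + (β+1)I_B·R_E, so I_B = (2.58 − 0.7) / (8.48 + 51×1.2) = 0.0269 mA.
I_C = β·I_B = 50×0.0269 = 1.35 mA, and I_E = (β+1)I_B = 1.37 mA.
V_CE = V_CC − I_C·R_C − I_E·R_E = 17 − 1.35×3.9 − 1.37×1.2 = 10.1 V.
V_CE = 10.1 V > 0.2 V confirms active-region operation.

V_CE ≈ 10 V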